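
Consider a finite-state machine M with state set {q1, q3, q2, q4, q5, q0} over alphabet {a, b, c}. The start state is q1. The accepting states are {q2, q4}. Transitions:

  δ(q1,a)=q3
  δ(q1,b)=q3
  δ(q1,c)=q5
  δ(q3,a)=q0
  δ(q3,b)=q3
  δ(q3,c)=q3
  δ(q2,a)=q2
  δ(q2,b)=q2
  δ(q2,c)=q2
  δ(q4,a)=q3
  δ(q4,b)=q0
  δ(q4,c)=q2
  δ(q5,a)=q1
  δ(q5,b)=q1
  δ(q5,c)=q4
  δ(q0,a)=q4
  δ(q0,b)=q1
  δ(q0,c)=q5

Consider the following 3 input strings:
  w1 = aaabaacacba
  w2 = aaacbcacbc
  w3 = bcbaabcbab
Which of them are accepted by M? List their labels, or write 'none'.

w2

w1: Trace: q1 -a-> q3 -a-> q0 -a-> q4 -b-> q0 -a-> q4 -a-> q3 -c-> q3 -a-> q0 -c-> q5 -b-> q1 -a-> q3  → end q3, rejected
w2: Trace: q1 -a-> q3 -a-> q0 -a-> q4 -c-> q2 -b-> q2 -c-> q2 -a-> q2 -c-> q2 -b-> q2 -c-> q2  → end q2, accepted
w3: Trace: q1 -b-> q3 -c-> q3 -b-> q3 -a-> q0 -a-> q4 -b-> q0 -c-> q5 -b-> q1 -a-> q3 -b-> q3  → end q3, rejected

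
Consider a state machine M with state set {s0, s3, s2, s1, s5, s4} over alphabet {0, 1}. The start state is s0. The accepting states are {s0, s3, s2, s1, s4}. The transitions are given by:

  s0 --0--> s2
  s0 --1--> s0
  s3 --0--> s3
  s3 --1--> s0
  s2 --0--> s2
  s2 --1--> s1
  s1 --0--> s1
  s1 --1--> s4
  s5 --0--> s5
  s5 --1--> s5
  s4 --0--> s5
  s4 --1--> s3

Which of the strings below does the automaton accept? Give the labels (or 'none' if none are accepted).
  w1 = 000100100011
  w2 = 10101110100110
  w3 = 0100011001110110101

w1: Trace: s0 -0-> s2 -0-> s2 -0-> s2 -1-> s1 -0-> s1 -0-> s1 -1-> s4 -0-> s5 -0-> s5 -0-> s5 -1-> s5 -1-> s5  → end s5, rejected
w2: Trace: s0 -1-> s0 -0-> s2 -1-> s1 -0-> s1 -1-> s4 -1-> s3 -1-> s0 -0-> s2 -1-> s1 -0-> s1 -0-> s1 -1-> s4 -1-> s3 -0-> s3  → end s3, accepted
w3: Trace: s0 -0-> s2 -1-> s1 -0-> s1 -0-> s1 -0-> s1 -1-> s4 -1-> s3 -0-> s3 -0-> s3 -1-> s0 -1-> s0 -1-> s0 -0-> s2 -1-> s1 -1-> s4 -0-> s5 -1-> s5 -0-> s5 -1-> s5  → end s5, rejected

w2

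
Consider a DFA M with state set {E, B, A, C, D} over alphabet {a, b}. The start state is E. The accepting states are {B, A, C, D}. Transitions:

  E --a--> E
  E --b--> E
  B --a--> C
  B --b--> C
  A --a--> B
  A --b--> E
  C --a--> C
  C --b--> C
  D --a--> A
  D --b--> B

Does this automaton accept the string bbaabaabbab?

Trace: E -b-> E -b-> E -a-> E -a-> E -b-> E -a-> E -a-> E -b-> E -b-> E -a-> E -b-> E
End state E is not accepting.

No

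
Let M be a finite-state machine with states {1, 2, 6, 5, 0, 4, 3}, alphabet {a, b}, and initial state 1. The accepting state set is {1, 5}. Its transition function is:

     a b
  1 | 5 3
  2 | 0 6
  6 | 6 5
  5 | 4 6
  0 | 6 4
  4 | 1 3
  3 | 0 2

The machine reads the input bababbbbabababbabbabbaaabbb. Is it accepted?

1 → 3 → 0 → 4 → 1 → 3 → 2 → 6 → 5 → 4 → 3 → 0 → 4 → 1 → 3 → 2 → 0 → 4 → 3 → 0 → 4 → 3 → 0 → 6 → 6 → 5 → 6 → 5
End state 5 is accepting.

Yes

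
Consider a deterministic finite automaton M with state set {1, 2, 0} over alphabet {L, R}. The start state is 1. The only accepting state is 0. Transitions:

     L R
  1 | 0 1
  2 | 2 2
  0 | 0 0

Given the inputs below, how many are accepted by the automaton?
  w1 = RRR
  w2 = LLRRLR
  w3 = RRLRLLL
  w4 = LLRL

3

w1:
  start at 1
  read 'R': 1 → 1
  read 'R': 1 → 1
  read 'R': 1 → 1
  end 1, rejected
w2:
  start at 1
  read 'L': 1 → 0
  read 'L': 0 → 0
  read 'R': 0 → 0
  read 'R': 0 → 0
  read 'L': 0 → 0
  read 'R': 0 → 0
  end 0, accepted
w3:
  start at 1
  read 'R': 1 → 1
  read 'R': 1 → 1
  read 'L': 1 → 0
  read 'R': 0 → 0
  read 'L': 0 → 0
  read 'L': 0 → 0
  read 'L': 0 → 0
  end 0, accepted
w4:
  start at 1
  read 'L': 1 → 0
  read 'L': 0 → 0
  read 'R': 0 → 0
  read 'L': 0 → 0
  end 0, accepted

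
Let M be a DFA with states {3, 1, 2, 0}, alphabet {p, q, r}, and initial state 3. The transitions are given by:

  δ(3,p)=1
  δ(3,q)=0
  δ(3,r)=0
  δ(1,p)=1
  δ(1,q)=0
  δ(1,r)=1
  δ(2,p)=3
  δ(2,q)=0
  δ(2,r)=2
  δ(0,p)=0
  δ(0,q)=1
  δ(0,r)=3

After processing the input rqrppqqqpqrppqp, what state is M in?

3 → 0 → 1 → 1 → 1 → 1 → 0 → 1 → 0 → 0 → 1 → 1 → 1 → 1 → 0 → 0

0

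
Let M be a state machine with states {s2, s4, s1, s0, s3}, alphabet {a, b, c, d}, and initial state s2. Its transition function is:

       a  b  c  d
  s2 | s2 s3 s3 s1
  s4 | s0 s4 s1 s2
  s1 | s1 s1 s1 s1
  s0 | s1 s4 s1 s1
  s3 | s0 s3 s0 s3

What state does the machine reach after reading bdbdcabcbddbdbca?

Trace: s2 -b-> s3 -d-> s3 -b-> s3 -d-> s3 -c-> s0 -a-> s1 -b-> s1 -c-> s1 -b-> s1 -d-> s1 -d-> s1 -b-> s1 -d-> s1 -b-> s1 -c-> s1 -a-> s1

s1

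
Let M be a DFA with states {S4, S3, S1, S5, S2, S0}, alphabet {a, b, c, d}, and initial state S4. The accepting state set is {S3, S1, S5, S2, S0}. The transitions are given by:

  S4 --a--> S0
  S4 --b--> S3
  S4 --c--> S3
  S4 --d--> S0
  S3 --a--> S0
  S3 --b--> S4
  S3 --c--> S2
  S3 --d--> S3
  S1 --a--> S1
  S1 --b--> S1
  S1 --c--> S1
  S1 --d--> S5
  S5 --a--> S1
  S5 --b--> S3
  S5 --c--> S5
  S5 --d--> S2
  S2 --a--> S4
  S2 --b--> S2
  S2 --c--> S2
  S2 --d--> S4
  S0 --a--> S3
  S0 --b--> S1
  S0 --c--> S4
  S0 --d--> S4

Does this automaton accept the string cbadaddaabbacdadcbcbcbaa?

start at S4
read 'c': S4 → S3
read 'b': S3 → S4
read 'a': S4 → S0
read 'd': S0 → S4
read 'a': S4 → S0
read 'd': S0 → S4
read 'd': S4 → S0
read 'a': S0 → S3
read 'a': S3 → S0
read 'b': S0 → S1
read 'b': S1 → S1
read 'a': S1 → S1
read 'c': S1 → S1
read 'd': S1 → S5
read 'a': S5 → S1
read 'd': S1 → S5
read 'c': S5 → S5
read 'b': S5 → S3
read 'c': S3 → S2
read 'b': S2 → S2
read 'c': S2 → S2
read 'b': S2 → S2
read 'a': S2 → S4
read 'a': S4 → S0
End state S0 is accepting.

Yes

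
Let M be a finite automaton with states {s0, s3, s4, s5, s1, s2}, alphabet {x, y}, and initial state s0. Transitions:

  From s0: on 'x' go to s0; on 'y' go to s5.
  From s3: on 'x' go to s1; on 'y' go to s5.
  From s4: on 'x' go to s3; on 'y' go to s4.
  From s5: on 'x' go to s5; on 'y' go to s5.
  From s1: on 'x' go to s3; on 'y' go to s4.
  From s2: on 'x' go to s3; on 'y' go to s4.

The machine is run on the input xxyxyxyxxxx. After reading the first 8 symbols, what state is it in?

s5

start at s0
read 'x': s0 → s0
read 'x': s0 → s0
read 'y': s0 → s5
read 'x': s5 → s5
read 'y': s5 → s5
read 'x': s5 → s5
read 'y': s5 → s5
read 'x': s5 → s5
After 8 symbols: s5.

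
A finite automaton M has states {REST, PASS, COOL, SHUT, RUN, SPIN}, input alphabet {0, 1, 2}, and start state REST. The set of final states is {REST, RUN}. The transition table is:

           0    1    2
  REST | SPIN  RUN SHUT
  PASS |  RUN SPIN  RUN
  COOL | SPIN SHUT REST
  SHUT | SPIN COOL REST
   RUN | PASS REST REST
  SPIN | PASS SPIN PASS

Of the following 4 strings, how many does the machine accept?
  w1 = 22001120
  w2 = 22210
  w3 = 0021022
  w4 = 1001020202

2

w1:
  start at REST
  read '2': REST → SHUT
  read '2': SHUT → REST
  read '0': REST → SPIN
  read '0': SPIN → PASS
  read '1': PASS → SPIN
  read '1': SPIN → SPIN
  read '2': SPIN → PASS
  read '0': PASS → RUN
  end RUN, accepted
w2:
  start at REST
  read '2': REST → SHUT
  read '2': SHUT → REST
  read '2': REST → SHUT
  read '1': SHUT → COOL
  read '0': COOL → SPIN
  end SPIN, rejected
w3:
  start at REST
  read '0': REST → SPIN
  read '0': SPIN → PASS
  read '2': PASS → RUN
  read '1': RUN → REST
  read '0': REST → SPIN
  read '2': SPIN → PASS
  read '2': PASS → RUN
  end RUN, accepted
w4:
  start at REST
  read '1': REST → RUN
  read '0': RUN → PASS
  read '0': PASS → RUN
  read '1': RUN → REST
  read '0': REST → SPIN
  read '2': SPIN → PASS
  read '0': PASS → RUN
  read '2': RUN → REST
  read '0': REST → SPIN
  read '2': SPIN → PASS
  end PASS, rejected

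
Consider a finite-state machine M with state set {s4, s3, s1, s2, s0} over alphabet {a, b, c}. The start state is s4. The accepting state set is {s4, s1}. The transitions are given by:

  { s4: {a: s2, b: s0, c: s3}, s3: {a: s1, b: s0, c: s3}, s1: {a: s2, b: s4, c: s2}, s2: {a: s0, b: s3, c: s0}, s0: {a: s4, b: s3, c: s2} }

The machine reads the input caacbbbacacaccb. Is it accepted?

No

start at s4
read 'c': s4 → s3
read 'a': s3 → s1
read 'a': s1 → s2
read 'c': s2 → s0
read 'b': s0 → s3
read 'b': s3 → s0
read 'b': s0 → s3
read 'a': s3 → s1
read 'c': s1 → s2
read 'a': s2 → s0
read 'c': s0 → s2
read 'a': s2 → s0
read 'c': s0 → s2
read 'c': s2 → s0
read 'b': s0 → s3
End state s3 is not accepting.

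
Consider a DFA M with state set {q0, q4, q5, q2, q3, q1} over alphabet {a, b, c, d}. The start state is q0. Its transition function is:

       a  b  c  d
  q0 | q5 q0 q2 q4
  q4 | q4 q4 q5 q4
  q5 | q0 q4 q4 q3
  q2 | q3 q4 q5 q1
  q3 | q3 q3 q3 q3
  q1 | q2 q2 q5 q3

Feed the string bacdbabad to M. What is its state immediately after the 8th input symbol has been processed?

q0 → q0 → q5 → q4 → q4 → q4 → q4 → q4 → q4
After 8 symbols: q4.

q4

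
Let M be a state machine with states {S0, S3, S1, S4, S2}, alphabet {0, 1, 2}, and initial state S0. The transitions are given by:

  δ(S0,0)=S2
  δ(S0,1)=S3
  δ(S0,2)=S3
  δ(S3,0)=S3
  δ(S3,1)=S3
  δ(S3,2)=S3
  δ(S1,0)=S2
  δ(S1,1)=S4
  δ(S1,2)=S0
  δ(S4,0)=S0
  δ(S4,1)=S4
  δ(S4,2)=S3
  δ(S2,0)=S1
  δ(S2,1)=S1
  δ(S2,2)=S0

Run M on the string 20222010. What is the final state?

S0 → S3 → S3 → S3 → S3 → S3 → S3 → S3 → S3

S3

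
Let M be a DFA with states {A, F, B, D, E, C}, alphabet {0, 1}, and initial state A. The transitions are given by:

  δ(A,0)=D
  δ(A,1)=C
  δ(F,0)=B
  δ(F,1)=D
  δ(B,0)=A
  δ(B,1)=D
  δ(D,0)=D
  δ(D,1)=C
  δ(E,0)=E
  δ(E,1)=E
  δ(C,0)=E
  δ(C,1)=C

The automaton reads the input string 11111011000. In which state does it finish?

A → C → C → C → C → C → E → E → E → E → E → E

E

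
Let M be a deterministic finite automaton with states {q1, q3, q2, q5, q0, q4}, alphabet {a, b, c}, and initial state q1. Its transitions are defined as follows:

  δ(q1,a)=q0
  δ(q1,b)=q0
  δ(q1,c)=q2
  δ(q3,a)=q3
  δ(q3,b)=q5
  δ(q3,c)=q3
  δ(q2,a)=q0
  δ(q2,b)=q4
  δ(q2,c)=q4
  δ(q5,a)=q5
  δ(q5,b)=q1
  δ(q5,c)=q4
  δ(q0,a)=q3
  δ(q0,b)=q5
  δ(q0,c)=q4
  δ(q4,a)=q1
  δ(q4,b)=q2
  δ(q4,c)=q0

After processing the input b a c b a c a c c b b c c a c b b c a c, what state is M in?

q2

start at q1
read 'b': q1 → q0
read 'a': q0 → q3
read 'c': q3 → q3
read 'b': q3 → q5
read 'a': q5 → q5
read 'c': q5 → q4
read 'a': q4 → q1
read 'c': q1 → q2
read 'c': q2 → q4
read 'b': q4 → q2
read 'b': q2 → q4
read 'c': q4 → q0
read 'c': q0 → q4
read 'a': q4 → q1
read 'c': q1 → q2
read 'b': q2 → q4
read 'b': q4 → q2
read 'c': q2 → q4
read 'a': q4 → q1
read 'c': q1 → q2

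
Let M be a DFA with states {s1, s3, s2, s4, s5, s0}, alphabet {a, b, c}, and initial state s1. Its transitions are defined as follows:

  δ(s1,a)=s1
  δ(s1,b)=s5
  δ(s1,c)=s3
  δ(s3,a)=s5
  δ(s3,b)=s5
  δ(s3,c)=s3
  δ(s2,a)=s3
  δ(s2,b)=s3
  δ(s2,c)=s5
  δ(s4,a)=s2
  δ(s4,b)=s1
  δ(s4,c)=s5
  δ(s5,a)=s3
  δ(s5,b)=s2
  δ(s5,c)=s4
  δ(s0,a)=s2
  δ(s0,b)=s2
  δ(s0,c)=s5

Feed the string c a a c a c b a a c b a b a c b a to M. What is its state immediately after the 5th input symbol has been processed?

Trace: s1 -c-> s3 -a-> s5 -a-> s3 -c-> s3 -a-> s5
After 5 symbols: s5.

s5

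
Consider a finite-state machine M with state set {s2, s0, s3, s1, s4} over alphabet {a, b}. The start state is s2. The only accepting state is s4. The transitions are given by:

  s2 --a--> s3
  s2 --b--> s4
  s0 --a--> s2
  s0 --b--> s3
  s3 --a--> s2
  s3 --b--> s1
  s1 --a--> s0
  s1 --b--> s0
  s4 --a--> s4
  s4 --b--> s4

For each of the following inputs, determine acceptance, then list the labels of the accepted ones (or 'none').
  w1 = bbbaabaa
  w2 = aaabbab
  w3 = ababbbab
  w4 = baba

w1: s2 → s4 → s4 → s4 → s4 → s4 → s4 → s4 → s4  → end s4, accepted
w2: s2 → s3 → s2 → s3 → s1 → s0 → s2 → s4  → end s4, accepted
w3: s2 → s3 → s1 → s0 → s3 → s1 → s0 → s2 → s4  → end s4, accepted
w4: s2 → s4 → s4 → s4 → s4  → end s4, accepted

w1, w2, w3, w4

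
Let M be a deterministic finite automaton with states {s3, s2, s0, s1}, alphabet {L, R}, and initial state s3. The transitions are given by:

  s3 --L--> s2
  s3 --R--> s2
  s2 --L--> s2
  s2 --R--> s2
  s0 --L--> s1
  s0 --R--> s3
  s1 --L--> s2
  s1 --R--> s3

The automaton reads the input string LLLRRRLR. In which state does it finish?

s2

s3 → s2 → s2 → s2 → s2 → s2 → s2 → s2 → s2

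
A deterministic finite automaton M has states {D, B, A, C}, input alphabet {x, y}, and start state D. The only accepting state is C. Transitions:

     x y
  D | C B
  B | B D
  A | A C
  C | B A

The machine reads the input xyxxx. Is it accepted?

start at D
read 'x': D → C
read 'y': C → A
read 'x': A → A
read 'x': A → A
read 'x': A → A
End state A is not accepting.

No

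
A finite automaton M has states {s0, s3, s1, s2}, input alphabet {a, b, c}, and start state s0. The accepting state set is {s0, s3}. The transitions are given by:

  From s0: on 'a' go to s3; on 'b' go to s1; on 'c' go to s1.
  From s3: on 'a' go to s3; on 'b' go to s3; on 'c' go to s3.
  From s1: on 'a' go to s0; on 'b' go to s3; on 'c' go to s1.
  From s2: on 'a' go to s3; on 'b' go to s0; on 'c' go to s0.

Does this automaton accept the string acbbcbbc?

s0 → s3 → s3 → s3 → s3 → s3 → s3 → s3 → s3
End state s3 is accepting.

Yes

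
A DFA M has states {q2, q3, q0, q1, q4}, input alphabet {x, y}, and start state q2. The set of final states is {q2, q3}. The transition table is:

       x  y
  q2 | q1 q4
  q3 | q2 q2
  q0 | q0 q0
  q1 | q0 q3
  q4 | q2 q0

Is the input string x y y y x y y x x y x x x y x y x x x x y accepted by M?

No

start at q2
read 'x': q2 → q1
read 'y': q1 → q3
read 'y': q3 → q2
read 'y': q2 → q4
read 'x': q4 → q2
read 'y': q2 → q4
read 'y': q4 → q0
read 'x': q0 → q0
read 'x': q0 → q0
read 'y': q0 → q0
read 'x': q0 → q0
read 'x': q0 → q0
read 'x': q0 → q0
read 'y': q0 → q0
read 'x': q0 → q0
read 'y': q0 → q0
read 'x': q0 → q0
read 'x': q0 → q0
read 'x': q0 → q0
read 'x': q0 → q0
read 'y': q0 → q0
End state q0 is not accepting.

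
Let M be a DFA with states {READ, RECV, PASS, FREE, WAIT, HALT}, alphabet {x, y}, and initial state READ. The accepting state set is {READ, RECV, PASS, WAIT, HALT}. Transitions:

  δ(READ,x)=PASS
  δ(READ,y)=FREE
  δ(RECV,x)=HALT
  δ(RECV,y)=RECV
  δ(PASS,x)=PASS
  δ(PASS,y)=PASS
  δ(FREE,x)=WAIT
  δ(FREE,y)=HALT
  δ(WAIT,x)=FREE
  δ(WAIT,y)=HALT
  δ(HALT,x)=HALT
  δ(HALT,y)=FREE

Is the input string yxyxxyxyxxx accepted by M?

READ → FREE → WAIT → HALT → HALT → HALT → FREE → WAIT → HALT → HALT → HALT → HALT
End state HALT is accepting.

Yes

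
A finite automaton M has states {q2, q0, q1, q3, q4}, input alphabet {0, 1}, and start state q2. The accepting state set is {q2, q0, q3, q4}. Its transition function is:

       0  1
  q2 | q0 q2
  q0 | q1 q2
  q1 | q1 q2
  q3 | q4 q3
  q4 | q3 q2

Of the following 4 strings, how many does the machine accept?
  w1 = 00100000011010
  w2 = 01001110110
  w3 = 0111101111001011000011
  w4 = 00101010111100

w1: q2 → q0 → q1 → q2 → q0 → q1 → q1 → q1 → q1 → q1 → q2 → q2 → q0 → q2 → q0  → end q0, accepted
w2: q2 → q0 → q2 → q0 → q1 → q2 → q2 → q2 → q0 → q2 → q2 → q0  → end q0, accepted
w3: q2 → q0 → q2 → q2 → q2 → q2 → q0 → q2 → q2 → q2 → q2 → q0 → q1 → q2 → q0 → q2 → q2 → q0 → q1 → q1 → q1 → q2 → q2  → end q2, accepted
w4: q2 → q0 → q1 → q2 → q0 → q2 → q0 → q2 → q0 → q2 → q2 → q2 → q2 → q0 → q1  → end q1, rejected

3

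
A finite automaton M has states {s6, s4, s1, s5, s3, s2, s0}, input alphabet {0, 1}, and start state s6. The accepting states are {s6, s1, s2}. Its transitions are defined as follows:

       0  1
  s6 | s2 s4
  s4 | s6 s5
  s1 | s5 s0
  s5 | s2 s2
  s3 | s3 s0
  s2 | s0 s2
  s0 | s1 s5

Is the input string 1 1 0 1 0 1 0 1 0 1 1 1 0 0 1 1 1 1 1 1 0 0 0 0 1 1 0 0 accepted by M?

Trace: s6 -1-> s4 -1-> s5 -0-> s2 -1-> s2 -0-> s0 -1-> s5 -0-> s2 -1-> s2 -0-> s0 -1-> s5 -1-> s2 -1-> s2 -0-> s0 -0-> s1 -1-> s0 -1-> s5 -1-> s2 -1-> s2 -1-> s2 -1-> s2 -0-> s0 -0-> s1 -0-> s5 -0-> s2 -1-> s2 -1-> s2 -0-> s0 -0-> s1
End state s1 is accepting.

Yes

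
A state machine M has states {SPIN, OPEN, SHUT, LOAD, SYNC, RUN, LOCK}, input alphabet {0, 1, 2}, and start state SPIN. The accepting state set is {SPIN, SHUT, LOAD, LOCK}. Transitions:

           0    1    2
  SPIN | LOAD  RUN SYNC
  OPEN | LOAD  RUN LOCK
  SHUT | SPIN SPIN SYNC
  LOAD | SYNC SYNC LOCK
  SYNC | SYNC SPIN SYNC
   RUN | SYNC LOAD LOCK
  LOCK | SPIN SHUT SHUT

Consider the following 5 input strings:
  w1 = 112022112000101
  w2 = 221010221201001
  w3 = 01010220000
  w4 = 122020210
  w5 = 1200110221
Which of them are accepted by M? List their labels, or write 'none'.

w2, w4, w5

w1: Trace: SPIN -1-> RUN -1-> LOAD -2-> LOCK -0-> SPIN -2-> SYNC -2-> SYNC -1-> SPIN -1-> RUN -2-> LOCK -0-> SPIN -0-> LOAD -0-> SYNC -1-> SPIN -0-> LOAD -1-> SYNC  → end SYNC, rejected
w2: Trace: SPIN -2-> SYNC -2-> SYNC -1-> SPIN -0-> LOAD -1-> SYNC -0-> SYNC -2-> SYNC -2-> SYNC -1-> SPIN -2-> SYNC -0-> SYNC -1-> SPIN -0-> LOAD -0-> SYNC -1-> SPIN  → end SPIN, accepted
w3: Trace: SPIN -0-> LOAD -1-> SYNC -0-> SYNC -1-> SPIN -0-> LOAD -2-> LOCK -2-> SHUT -0-> SPIN -0-> LOAD -0-> SYNC -0-> SYNC  → end SYNC, rejected
w4: Trace: SPIN -1-> RUN -2-> LOCK -2-> SHUT -0-> SPIN -2-> SYNC -0-> SYNC -2-> SYNC -1-> SPIN -0-> LOAD  → end LOAD, accepted
w5: Trace: SPIN -1-> RUN -2-> LOCK -0-> SPIN -0-> LOAD -1-> SYNC -1-> SPIN -0-> LOAD -2-> LOCK -2-> SHUT -1-> SPIN  → end SPIN, accepted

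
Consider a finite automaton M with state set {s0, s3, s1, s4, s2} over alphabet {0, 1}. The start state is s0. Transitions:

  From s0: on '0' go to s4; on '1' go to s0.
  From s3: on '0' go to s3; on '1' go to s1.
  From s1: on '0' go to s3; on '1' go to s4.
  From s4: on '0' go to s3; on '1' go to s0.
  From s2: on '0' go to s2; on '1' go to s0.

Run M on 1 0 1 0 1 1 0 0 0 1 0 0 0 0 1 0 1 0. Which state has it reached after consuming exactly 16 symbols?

s3

start at s0
read '1': s0 → s0
read '0': s0 → s4
read '1': s4 → s0
read '0': s0 → s4
read '1': s4 → s0
read '1': s0 → s0
read '0': s0 → s4
read '0': s4 → s3
read '0': s3 → s3
read '1': s3 → s1
read '0': s1 → s3
read '0': s3 → s3
read '0': s3 → s3
read '0': s3 → s3
read '1': s3 → s1
read '0': s1 → s3
After 16 symbols: s3.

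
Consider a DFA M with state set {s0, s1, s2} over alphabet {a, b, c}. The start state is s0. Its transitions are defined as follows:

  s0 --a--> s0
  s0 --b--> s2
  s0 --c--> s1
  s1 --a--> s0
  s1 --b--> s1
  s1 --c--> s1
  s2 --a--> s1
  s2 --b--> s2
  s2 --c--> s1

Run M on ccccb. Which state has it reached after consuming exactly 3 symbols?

s0 → s1 → s1 → s1
After 3 symbols: s1.

s1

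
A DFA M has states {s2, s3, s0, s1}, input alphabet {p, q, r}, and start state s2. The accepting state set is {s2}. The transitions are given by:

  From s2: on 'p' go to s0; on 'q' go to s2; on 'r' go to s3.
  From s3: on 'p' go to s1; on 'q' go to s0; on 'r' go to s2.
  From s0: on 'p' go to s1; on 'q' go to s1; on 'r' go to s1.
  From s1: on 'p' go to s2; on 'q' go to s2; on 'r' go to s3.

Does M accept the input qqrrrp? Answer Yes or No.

Trace: s2 -q-> s2 -q-> s2 -r-> s3 -r-> s2 -r-> s3 -p-> s1
End state s1 is not accepting.

No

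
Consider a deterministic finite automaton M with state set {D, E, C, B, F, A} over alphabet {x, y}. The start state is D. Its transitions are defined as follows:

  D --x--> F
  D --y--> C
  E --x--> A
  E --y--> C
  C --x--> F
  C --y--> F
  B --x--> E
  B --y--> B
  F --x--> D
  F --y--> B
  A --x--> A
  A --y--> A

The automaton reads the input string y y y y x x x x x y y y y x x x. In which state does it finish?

A

Trace: D -y-> C -y-> F -y-> B -y-> B -x-> E -x-> A -x-> A -x-> A -x-> A -y-> A -y-> A -y-> A -y-> A -x-> A -x-> A -x-> A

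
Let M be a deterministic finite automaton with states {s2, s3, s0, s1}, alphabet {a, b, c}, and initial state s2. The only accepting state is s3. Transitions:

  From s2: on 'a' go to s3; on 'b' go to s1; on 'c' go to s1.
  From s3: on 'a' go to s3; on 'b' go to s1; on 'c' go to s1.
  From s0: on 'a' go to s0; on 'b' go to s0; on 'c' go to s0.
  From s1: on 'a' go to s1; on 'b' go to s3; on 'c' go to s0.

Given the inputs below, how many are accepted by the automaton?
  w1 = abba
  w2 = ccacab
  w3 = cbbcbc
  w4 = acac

1

w1: Trace: s2 -a-> s3 -b-> s1 -b-> s3 -a-> s3  → end s3, accepted
w2: Trace: s2 -c-> s1 -c-> s0 -a-> s0 -c-> s0 -a-> s0 -b-> s0  → end s0, rejected
w3: Trace: s2 -c-> s1 -b-> s3 -b-> s1 -c-> s0 -b-> s0 -c-> s0  → end s0, rejected
w4: Trace: s2 -a-> s3 -c-> s1 -a-> s1 -c-> s0  → end s0, rejected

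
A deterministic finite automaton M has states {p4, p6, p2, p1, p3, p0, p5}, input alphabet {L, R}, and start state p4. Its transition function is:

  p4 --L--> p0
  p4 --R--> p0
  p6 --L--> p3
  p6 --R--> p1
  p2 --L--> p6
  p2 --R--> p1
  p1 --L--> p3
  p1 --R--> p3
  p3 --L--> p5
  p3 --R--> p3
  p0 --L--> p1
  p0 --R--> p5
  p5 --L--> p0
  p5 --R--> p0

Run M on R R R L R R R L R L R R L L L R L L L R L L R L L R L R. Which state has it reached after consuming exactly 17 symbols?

p5

p4 → p0 → p5 → p0 → p1 → p3 → p3 → p3 → p5 → p0 → p1 → p3 → p3 → p5 → p0 → p1 → p3 → p5
After 17 symbols: p5.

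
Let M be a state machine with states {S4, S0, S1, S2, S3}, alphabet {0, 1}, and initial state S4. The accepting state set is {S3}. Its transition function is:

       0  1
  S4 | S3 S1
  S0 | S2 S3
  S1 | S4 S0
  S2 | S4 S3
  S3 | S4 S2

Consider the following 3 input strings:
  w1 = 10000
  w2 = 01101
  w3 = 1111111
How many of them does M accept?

2

w1:
  start at S4
  read '1': S4 → S1
  read '0': S1 → S4
  read '0': S4 → S3
  read '0': S3 → S4
  read '0': S4 → S3
  end S3, accepted
w2:
  start at S4
  read '0': S4 → S3
  read '1': S3 → S2
  read '1': S2 → S3
  read '0': S3 → S4
  read '1': S4 → S1
  end S1, rejected
w3:
  start at S4
  read '1': S4 → S1
  read '1': S1 → S0
  read '1': S0 → S3
  read '1': S3 → S2
  read '1': S2 → S3
  read '1': S3 → S2
  read '1': S2 → S3
  end S3, accepted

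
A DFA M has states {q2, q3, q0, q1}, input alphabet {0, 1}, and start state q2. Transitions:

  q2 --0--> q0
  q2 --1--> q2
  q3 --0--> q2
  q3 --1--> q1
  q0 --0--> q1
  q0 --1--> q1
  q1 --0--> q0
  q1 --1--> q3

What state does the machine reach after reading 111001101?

q2 → q2 → q2 → q2 → q0 → q1 → q3 → q1 → q0 → q1

q1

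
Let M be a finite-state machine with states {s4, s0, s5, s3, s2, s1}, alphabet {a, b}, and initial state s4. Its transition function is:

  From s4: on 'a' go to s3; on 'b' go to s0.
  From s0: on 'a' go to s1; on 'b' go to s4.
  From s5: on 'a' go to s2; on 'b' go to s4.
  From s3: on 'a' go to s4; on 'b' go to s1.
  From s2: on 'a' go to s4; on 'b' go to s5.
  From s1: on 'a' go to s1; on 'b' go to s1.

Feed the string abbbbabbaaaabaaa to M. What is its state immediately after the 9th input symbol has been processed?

Trace: s4 -a-> s3 -b-> s1 -b-> s1 -b-> s1 -b-> s1 -a-> s1 -b-> s1 -b-> s1 -a-> s1
After 9 symbols: s1.

s1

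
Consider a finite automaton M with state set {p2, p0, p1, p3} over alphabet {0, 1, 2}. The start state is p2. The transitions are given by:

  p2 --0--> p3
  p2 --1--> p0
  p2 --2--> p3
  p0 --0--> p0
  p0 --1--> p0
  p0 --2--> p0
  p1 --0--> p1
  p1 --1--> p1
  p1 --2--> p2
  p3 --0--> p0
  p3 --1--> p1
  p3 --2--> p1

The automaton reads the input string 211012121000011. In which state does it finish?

p2 → p3 → p1 → p1 → p1 → p1 → p2 → p0 → p0 → p0 → p0 → p0 → p0 → p0 → p0 → p0

p0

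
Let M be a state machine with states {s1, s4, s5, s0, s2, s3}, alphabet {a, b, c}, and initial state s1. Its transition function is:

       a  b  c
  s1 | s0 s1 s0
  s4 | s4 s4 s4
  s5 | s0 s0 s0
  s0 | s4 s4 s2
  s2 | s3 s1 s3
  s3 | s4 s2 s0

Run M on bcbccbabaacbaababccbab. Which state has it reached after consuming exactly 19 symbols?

start at s1
read 'b': s1 → s1
read 'c': s1 → s0
read 'b': s0 → s4
read 'c': s4 → s4
read 'c': s4 → s4
read 'b': s4 → s4
read 'a': s4 → s4
read 'b': s4 → s4
read 'a': s4 → s4
read 'a': s4 → s4
read 'c': s4 → s4
read 'b': s4 → s4
read 'a': s4 → s4
read 'a': s4 → s4
read 'b': s4 → s4
read 'a': s4 → s4
read 'b': s4 → s4
read 'c': s4 → s4
read 'c': s4 → s4
After 19 symbols: s4.

s4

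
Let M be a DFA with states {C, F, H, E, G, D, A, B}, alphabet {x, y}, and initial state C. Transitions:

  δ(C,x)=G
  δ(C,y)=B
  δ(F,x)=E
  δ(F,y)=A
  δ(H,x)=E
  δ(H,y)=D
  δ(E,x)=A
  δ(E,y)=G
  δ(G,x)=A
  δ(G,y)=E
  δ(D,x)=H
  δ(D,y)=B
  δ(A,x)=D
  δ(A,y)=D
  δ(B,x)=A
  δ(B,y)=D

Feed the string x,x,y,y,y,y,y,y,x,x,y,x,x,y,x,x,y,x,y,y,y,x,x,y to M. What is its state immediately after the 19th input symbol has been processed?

Trace: C -x-> G -x-> A -y-> D -y-> B -y-> D -y-> B -y-> D -y-> B -x-> A -x-> D -y-> B -x-> A -x-> D -y-> B -x-> A -x-> D -y-> B -x-> A -y-> D
After 19 symbols: D.

D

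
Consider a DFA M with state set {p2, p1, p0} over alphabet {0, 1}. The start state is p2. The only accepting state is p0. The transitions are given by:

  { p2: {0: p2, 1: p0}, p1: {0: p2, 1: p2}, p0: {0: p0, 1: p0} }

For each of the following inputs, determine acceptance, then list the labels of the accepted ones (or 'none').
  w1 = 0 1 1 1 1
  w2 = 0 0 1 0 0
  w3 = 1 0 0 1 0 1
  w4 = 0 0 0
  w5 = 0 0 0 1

w1, w2, w3, w5

w1:
  start at p2
  read '0': p2 → p2
  read '1': p2 → p0
  read '1': p0 → p0
  read '1': p0 → p0
  read '1': p0 → p0
  end p0, accepted
w2:
  start at p2
  read '0': p2 → p2
  read '0': p2 → p2
  read '1': p2 → p0
  read '0': p0 → p0
  read '0': p0 → p0
  end p0, accepted
w3:
  start at p2
  read '1': p2 → p0
  read '0': p0 → p0
  read '0': p0 → p0
  read '1': p0 → p0
  read '0': p0 → p0
  read '1': p0 → p0
  end p0, accepted
w4:
  start at p2
  read '0': p2 → p2
  read '0': p2 → p2
  read '0': p2 → p2
  end p2, rejected
w5:
  start at p2
  read '0': p2 → p2
  read '0': p2 → p2
  read '0': p2 → p2
  read '1': p2 → p0
  end p0, accepted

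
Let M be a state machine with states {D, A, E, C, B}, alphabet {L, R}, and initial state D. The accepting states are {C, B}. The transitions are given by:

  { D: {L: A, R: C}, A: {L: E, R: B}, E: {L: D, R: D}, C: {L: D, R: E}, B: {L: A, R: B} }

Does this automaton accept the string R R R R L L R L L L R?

D → C → E → D → C → D → A → B → A → E → D → C
End state C is accepting.

Yes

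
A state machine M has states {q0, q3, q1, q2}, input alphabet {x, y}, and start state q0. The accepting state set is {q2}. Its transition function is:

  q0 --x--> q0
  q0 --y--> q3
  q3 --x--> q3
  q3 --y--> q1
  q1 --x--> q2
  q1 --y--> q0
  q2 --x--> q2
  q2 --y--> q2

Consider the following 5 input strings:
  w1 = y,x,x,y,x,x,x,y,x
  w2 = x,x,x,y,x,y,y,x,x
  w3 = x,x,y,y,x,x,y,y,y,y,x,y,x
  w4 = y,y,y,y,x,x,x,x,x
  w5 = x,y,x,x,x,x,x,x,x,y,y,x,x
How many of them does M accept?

w1:
  start at q0
  read 'y': q0 → q3
  read 'x': q3 → q3
  read 'x': q3 → q3
  read 'y': q3 → q1
  read 'x': q1 → q2
  read 'x': q2 → q2
  read 'x': q2 → q2
  read 'y': q2 → q2
  read 'x': q2 → q2
  end q2, accepted
w2:
  start at q0
  read 'x': q0 → q0
  read 'x': q0 → q0
  read 'x': q0 → q0
  read 'y': q0 → q3
  read 'x': q3 → q3
  read 'y': q3 → q1
  read 'y': q1 → q0
  read 'x': q0 → q0
  read 'x': q0 → q0
  end q0, rejected
w3:
  start at q0
  read 'x': q0 → q0
  read 'x': q0 → q0
  read 'y': q0 → q3
  read 'y': q3 → q1
  read 'x': q1 → q2
  read 'x': q2 → q2
  read 'y': q2 → q2
  read 'y': q2 → q2
  read 'y': q2 → q2
  read 'y': q2 → q2
  read 'x': q2 → q2
  read 'y': q2 → q2
  read 'x': q2 → q2
  end q2, accepted
w4:
  start at q0
  read 'y': q0 → q3
  read 'y': q3 → q1
  read 'y': q1 → q0
  read 'y': q0 → q3
  read 'x': q3 → q3
  read 'x': q3 → q3
  read 'x': q3 → q3
  read 'x': q3 → q3
  read 'x': q3 → q3
  end q3, rejected
w5:
  start at q0
  read 'x': q0 → q0
  read 'y': q0 → q3
  read 'x': q3 → q3
  read 'x': q3 → q3
  read 'x': q3 → q3
  read 'x': q3 → q3
  read 'x': q3 → q3
  read 'x': q3 → q3
  read 'x': q3 → q3
  read 'y': q3 → q1
  read 'y': q1 → q0
  read 'x': q0 → q0
  read 'x': q0 → q0
  end q0, rejected

2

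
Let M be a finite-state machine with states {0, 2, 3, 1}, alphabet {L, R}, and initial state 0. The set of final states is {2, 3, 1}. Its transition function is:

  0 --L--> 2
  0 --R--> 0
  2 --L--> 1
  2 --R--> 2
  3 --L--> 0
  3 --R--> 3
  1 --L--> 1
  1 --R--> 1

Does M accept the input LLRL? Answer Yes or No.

0 → 2 → 1 → 1 → 1
End state 1 is accepting.

Yes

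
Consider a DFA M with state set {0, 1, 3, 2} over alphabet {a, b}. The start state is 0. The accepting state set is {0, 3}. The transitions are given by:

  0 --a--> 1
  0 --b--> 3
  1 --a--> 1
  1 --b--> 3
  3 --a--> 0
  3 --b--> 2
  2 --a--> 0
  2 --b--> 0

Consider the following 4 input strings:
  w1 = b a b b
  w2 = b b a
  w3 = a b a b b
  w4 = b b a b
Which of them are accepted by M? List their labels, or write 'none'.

w1:
  start at 0
  read 'b': 0 → 3
  read 'a': 3 → 0
  read 'b': 0 → 3
  read 'b': 3 → 2
  end 2, rejected
w2:
  start at 0
  read 'b': 0 → 3
  read 'b': 3 → 2
  read 'a': 2 → 0
  end 0, accepted
w3:
  start at 0
  read 'a': 0 → 1
  read 'b': 1 → 3
  read 'a': 3 → 0
  read 'b': 0 → 3
  read 'b': 3 → 2
  end 2, rejected
w4:
  start at 0
  read 'b': 0 → 3
  read 'b': 3 → 2
  read 'a': 2 → 0
  read 'b': 0 → 3
  end 3, accepted

w2, w4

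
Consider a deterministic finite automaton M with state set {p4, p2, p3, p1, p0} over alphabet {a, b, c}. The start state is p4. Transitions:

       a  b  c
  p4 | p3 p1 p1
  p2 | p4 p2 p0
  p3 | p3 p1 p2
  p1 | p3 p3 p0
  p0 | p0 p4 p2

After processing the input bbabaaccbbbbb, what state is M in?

p3

p4 → p1 → p3 → p3 → p1 → p3 → p3 → p2 → p0 → p4 → p1 → p3 → p1 → p3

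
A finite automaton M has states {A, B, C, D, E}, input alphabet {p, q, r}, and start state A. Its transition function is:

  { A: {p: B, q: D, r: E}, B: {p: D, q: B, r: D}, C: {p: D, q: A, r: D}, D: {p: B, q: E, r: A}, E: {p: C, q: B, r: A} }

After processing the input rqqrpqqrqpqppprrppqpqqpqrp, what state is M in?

B

start at A
read 'r': A → E
read 'q': E → B
read 'q': B → B
read 'r': B → D
read 'p': D → B
read 'q': B → B
read 'q': B → B
read 'r': B → D
read 'q': D → E
read 'p': E → C
read 'q': C → A
read 'p': A → B
read 'p': B → D
read 'p': D → B
read 'r': B → D
read 'r': D → A
read 'p': A → B
read 'p': B → D
read 'q': D → E
read 'p': E → C
read 'q': C → A
read 'q': A → D
read 'p': D → B
read 'q': B → B
read 'r': B → D
read 'p': D → B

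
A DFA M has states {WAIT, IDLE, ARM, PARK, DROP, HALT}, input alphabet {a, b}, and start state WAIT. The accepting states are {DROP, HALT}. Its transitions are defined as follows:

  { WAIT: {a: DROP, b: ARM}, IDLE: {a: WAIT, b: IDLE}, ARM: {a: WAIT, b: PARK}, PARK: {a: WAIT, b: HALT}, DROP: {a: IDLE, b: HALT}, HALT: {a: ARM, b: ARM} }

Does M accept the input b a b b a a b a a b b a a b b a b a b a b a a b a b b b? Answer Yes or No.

No

WAIT → ARM → WAIT → ARM → PARK → WAIT → DROP → HALT → ARM → WAIT → ARM → PARK → WAIT → DROP → HALT → ARM → WAIT → ARM → WAIT → ARM → WAIT → ARM → WAIT → DROP → HALT → ARM → PARK → HALT → ARM
End state ARM is not accepting.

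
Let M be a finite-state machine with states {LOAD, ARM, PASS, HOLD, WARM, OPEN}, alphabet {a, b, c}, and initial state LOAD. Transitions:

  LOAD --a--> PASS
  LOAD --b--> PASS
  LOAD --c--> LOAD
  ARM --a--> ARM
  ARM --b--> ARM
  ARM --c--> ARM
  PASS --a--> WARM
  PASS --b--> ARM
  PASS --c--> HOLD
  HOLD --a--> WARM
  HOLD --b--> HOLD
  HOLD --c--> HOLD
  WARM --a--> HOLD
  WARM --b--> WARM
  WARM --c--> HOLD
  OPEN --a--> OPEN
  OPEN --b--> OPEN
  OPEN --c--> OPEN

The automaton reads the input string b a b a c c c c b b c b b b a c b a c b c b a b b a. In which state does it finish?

HOLD

LOAD → PASS → WARM → WARM → HOLD → HOLD → HOLD → HOLD → HOLD → HOLD → HOLD → HOLD → HOLD → HOLD → HOLD → WARM → HOLD → HOLD → WARM → HOLD → HOLD → HOLD → HOLD → WARM → WARM → WARM → HOLD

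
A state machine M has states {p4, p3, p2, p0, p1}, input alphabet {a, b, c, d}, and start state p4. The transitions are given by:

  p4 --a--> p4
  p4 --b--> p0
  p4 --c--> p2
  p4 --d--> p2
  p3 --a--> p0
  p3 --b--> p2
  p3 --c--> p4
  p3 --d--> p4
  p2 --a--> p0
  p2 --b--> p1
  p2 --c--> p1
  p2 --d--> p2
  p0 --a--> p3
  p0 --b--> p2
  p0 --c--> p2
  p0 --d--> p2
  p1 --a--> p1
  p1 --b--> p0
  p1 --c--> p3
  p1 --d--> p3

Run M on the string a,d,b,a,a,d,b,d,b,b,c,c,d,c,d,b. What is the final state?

p1

Trace: p4 -a-> p4 -d-> p2 -b-> p1 -a-> p1 -a-> p1 -d-> p3 -b-> p2 -d-> p2 -b-> p1 -b-> p0 -c-> p2 -c-> p1 -d-> p3 -c-> p4 -d-> p2 -b-> p1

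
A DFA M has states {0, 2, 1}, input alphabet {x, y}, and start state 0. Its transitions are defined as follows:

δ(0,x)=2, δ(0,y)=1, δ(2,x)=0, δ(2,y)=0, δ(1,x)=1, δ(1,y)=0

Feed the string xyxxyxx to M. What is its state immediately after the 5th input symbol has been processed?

1

start at 0
read 'x': 0 → 2
read 'y': 2 → 0
read 'x': 0 → 2
read 'x': 2 → 0
read 'y': 0 → 1
After 5 symbols: 1.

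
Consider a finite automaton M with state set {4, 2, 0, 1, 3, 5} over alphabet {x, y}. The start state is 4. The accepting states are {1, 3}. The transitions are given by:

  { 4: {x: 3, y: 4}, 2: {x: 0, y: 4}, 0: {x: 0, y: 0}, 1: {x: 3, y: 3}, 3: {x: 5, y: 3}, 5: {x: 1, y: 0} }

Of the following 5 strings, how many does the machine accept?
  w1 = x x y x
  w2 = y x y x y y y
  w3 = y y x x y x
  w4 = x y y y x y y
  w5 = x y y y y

1

w1:
  start at 4
  read 'x': 4 → 3
  read 'x': 3 → 5
  read 'y': 5 → 0
  read 'x': 0 → 0
  end 0, rejected
w2:
  start at 4
  read 'y': 4 → 4
  read 'x': 4 → 3
  read 'y': 3 → 3
  read 'x': 3 → 5
  read 'y': 5 → 0
  read 'y': 0 → 0
  read 'y': 0 → 0
  end 0, rejected
w3:
  start at 4
  read 'y': 4 → 4
  read 'y': 4 → 4
  read 'x': 4 → 3
  read 'x': 3 → 5
  read 'y': 5 → 0
  read 'x': 0 → 0
  end 0, rejected
w4:
  start at 4
  read 'x': 4 → 3
  read 'y': 3 → 3
  read 'y': 3 → 3
  read 'y': 3 → 3
  read 'x': 3 → 5
  read 'y': 5 → 0
  read 'y': 0 → 0
  end 0, rejected
w5:
  start at 4
  read 'x': 4 → 3
  read 'y': 3 → 3
  read 'y': 3 → 3
  read 'y': 3 → 3
  read 'y': 3 → 3
  end 3, accepted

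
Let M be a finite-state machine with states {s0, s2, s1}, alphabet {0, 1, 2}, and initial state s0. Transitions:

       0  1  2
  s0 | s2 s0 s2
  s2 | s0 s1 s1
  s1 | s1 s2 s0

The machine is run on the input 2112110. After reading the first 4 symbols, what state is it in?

s1

Trace: s0 -2-> s2 -1-> s1 -1-> s2 -2-> s1
After 4 symbols: s1.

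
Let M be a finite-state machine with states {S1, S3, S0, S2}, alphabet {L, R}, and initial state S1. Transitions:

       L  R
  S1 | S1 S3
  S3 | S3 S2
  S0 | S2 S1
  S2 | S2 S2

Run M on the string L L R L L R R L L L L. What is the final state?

S2

start at S1
read 'L': S1 → S1
read 'L': S1 → S1
read 'R': S1 → S3
read 'L': S3 → S3
read 'L': S3 → S3
read 'R': S3 → S2
read 'R': S2 → S2
read 'L': S2 → S2
read 'L': S2 → S2
read 'L': S2 → S2
read 'L': S2 → S2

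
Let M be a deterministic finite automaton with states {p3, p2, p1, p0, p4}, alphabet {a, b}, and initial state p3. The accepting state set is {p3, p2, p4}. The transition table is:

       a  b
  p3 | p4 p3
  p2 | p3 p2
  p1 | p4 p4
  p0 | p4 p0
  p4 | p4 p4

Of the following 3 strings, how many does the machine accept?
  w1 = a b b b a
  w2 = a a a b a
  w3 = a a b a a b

3

w1: p3 → p4 → p4 → p4 → p4 → p4  → end p4, accepted
w2: p3 → p4 → p4 → p4 → p4 → p4  → end p4, accepted
w3: p3 → p4 → p4 → p4 → p4 → p4 → p4  → end p4, accepted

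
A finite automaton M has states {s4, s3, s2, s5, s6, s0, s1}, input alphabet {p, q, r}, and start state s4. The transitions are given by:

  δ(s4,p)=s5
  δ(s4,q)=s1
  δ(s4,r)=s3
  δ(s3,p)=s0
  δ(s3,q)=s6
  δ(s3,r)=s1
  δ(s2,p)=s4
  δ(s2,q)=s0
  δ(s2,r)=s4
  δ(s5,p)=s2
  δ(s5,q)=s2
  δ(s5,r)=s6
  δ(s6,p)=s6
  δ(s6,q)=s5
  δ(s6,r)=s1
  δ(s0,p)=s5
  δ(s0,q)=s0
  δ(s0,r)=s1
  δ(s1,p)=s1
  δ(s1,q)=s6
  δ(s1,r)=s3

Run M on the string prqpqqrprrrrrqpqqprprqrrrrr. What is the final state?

s4 → s5 → s6 → s5 → s2 → s0 → s0 → s1 → s1 → s3 → s1 → s3 → s1 → s3 → s6 → s6 → s5 → s2 → s4 → s3 → s0 → s1 → s6 → s1 → s3 → s1 → s3 → s1

s1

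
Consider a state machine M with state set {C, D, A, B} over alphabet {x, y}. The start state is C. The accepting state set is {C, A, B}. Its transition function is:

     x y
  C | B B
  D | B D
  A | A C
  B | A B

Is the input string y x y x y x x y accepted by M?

Yes

C → B → A → C → B → B → A → A → C
End state C is accepting.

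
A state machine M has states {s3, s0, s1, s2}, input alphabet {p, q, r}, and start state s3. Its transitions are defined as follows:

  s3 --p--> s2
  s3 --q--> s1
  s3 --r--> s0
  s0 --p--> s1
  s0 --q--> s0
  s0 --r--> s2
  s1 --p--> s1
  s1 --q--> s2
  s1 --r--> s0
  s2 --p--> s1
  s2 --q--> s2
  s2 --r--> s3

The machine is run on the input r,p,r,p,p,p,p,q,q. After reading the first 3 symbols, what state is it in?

s0

start at s3
read 'r': s3 → s0
read 'p': s0 → s1
read 'r': s1 → s0
After 3 symbols: s0.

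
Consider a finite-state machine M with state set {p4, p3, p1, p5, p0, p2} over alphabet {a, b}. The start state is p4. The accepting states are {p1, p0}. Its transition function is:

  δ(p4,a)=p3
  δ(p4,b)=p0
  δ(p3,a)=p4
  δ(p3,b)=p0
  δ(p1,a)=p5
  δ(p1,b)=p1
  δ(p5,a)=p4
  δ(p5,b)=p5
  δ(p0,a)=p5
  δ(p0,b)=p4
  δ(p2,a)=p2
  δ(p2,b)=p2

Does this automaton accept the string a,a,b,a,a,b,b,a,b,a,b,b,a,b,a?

p4 → p3 → p4 → p0 → p5 → p4 → p0 → p4 → p3 → p0 → p5 → p5 → p5 → p4 → p0 → p5
End state p5 is not accepting.

No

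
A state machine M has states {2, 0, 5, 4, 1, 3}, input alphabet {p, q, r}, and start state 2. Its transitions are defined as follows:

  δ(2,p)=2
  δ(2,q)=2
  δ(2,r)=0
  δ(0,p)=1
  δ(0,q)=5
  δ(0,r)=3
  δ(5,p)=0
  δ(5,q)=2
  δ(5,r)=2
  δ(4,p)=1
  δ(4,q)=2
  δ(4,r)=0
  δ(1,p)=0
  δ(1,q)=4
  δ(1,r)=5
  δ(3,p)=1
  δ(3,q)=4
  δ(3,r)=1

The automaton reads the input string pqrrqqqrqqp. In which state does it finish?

Trace: 2 -p-> 2 -q-> 2 -r-> 0 -r-> 3 -q-> 4 -q-> 2 -q-> 2 -r-> 0 -q-> 5 -q-> 2 -p-> 2

2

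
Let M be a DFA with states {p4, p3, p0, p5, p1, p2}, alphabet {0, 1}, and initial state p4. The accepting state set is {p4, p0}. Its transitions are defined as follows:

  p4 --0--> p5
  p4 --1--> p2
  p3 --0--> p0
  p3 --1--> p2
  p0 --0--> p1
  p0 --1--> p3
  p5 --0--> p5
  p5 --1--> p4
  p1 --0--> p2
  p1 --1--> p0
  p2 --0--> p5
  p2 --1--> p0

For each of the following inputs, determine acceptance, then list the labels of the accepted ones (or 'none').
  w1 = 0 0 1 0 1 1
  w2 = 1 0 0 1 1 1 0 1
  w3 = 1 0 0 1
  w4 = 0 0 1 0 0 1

w1:
  start at p4
  read '0': p4 → p5
  read '0': p5 → p5
  read '1': p5 → p4
  read '0': p4 → p5
  read '1': p5 → p4
  read '1': p4 → p2
  end p2, rejected
w2:
  start at p4
  read '1': p4 → p2
  read '0': p2 → p5
  read '0': p5 → p5
  read '1': p5 → p4
  read '1': p4 → p2
  read '1': p2 → p0
  read '0': p0 → p1
  read '1': p1 → p0
  end p0, accepted
w3:
  start at p4
  read '1': p4 → p2
  read '0': p2 → p5
  read '0': p5 → p5
  read '1': p5 → p4
  end p4, accepted
w4:
  start at p4
  read '0': p4 → p5
  read '0': p5 → p5
  read '1': p5 → p4
  read '0': p4 → p5
  read '0': p5 → p5
  read '1': p5 → p4
  end p4, accepted

w2, w3, w4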